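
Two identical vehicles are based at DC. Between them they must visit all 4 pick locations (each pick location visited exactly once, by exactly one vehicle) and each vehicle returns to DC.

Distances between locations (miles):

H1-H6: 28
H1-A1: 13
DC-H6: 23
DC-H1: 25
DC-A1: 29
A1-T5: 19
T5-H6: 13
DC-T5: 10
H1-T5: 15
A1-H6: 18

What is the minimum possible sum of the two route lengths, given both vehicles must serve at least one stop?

There are 2^3 − 1 = 7 ways to divide the 4 stops into two non-empty groups. For each, the best each vehicle can do is its own shortest tour through its group:
  {H1} + {A1, T5, H6}: 50 + 70 = 120
  {A1} + {H1, T5, H6}: 58 + 76 = 134
  {H1, A1} + {T5, H6}: 67 + 46 = 113
  {T5} + {H1, A1, H6}: 20 + 79 = 99
  {H1, T5} + {A1, H6}: 50 + 70 = 120
  {A1, T5} + {H1, H6}: 58 + 76 = 134
  … (7 splits in total)
Best: vehicle 1 DC → T5 → DC = 20; vehicle 2 DC → H1 → A1 → H6 → DC = 79; combined 99.

Minimum combined distance: 99 miles.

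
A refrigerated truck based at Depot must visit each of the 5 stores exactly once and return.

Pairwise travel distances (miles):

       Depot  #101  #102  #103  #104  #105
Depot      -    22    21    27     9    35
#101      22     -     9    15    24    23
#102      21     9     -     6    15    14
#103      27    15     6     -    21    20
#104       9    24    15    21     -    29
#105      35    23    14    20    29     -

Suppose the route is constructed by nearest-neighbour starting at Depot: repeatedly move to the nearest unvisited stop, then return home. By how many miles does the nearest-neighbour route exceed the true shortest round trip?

From Depot: #104=9, #102=21, #101=22, #103=27, #105=35 → choose #104 (9).
From #104: #102=15, #103=21, #101=24, #105=29 → choose #102 (15).
From #102: #103=6, #101=9, #105=14 → choose #103 (6).
From #103: #101=15, #105=20 → choose #101 (15).
From #101: #105=23 → choose #105 (23).
NN route Depot → #104 → #102 → #103 → #101 → #105 → Depot costs 103.
Optimal: Depot → #101 → #102 → #103 → #105 → #104 → Depot costs 95 (by enumerating all 60 distinct tours).
Excess = 103 − 95 = 8.

8 miles longer than the optimal tour.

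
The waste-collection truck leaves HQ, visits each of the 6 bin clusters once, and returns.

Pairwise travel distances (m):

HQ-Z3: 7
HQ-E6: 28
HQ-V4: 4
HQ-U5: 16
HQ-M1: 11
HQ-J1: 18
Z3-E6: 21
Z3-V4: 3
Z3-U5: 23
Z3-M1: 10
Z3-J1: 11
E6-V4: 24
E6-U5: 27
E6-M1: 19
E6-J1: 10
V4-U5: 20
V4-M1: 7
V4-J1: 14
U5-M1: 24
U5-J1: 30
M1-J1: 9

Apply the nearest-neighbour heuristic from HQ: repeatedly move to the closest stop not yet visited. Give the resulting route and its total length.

From HQ: distances to unvisited — V4=4, Z3=7, M1=11, U5=16, J1=18, E6=28. Nearest is V4 (4).
From V4: distances to unvisited — Z3=3, M1=7, J1=14, U5=20, E6=24. Nearest is Z3 (3).
From Z3: distances to unvisited — M1=10, J1=11, E6=21, U5=23. Nearest is M1 (10).
From M1: distances to unvisited — J1=9, E6=19, U5=24. Nearest is J1 (9).
From J1: distances to unvisited — E6=10, U5=30. Nearest is E6 (10).
From E6: distances to unvisited — U5=27. Nearest is U5 (27).
Return U5→HQ: 16.
Total = 4 + 3 + 10 + 9 + 10 + 27 + 16 = 79.

Total distance 79 m via the nearest-neighbour route HQ → V4 → Z3 → M1 → J1 → E6 → U5 → HQ.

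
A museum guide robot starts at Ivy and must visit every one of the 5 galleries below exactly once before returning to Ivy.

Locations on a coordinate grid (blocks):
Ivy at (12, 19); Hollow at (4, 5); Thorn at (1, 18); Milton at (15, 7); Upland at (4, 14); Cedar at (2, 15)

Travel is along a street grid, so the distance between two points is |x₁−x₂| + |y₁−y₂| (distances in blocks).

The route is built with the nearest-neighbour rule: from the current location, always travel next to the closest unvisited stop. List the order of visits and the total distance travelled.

Total distance 56 blocks via the nearest-neighbour route Ivy → Thorn → Cedar → Upland → Hollow → Milton → Ivy.

Ivy → [Thorn:12 / Upland:13 / Cedar:14 / Milton:15 / Hollow:22] → Thorn (12)
Thorn → [Cedar:4 / Upland:7 / Hollow:16 / Milton:25] → Cedar (4)
Cedar → [Upland:3 / Hollow:12 / Milton:21] → Upland (3)
Upland → [Hollow:9 / Milton:18] → Hollow (9)
Hollow → [Milton:13] → Milton (13)
Return Milton→Ivy: 15.
Total = 12 + 4 + 3 + 9 + 13 + 15 = 56.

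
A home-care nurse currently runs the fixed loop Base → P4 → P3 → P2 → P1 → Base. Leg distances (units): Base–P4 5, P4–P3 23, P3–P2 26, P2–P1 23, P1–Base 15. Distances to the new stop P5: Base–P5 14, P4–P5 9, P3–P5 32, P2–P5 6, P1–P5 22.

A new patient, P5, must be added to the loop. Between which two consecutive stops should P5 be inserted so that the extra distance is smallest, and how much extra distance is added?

Insertion cost between consecutive stops i–j is d(i,P5) + d(P5,j) − d(i,j):
  between Base and P4: 14 + 9 − 5 = 18
  between P4 and P3: 9 + 32 − 23 = 18
  between P3 and P2: 32 + 6 − 26 = 12
  between P2 and P1: 6 + 22 − 23 = 5
  between P1 and Base: 22 + 14 − 15 = 21
Cheapest insertion is between P2 and P1, adding 5.
New total = 92 + 5 = 97.

+5 — insert P5 between P2 and P1.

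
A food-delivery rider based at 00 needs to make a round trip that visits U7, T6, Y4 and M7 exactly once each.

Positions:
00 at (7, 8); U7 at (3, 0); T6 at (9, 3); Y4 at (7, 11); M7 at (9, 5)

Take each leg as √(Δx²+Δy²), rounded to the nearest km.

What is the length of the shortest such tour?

Minimum total distance: 27 km.

There are 12 distinct closed tours to check (reversals are equivalent).
00→U7→T6→Y4→M7→00: 9+7+8+6+4 = 34
00→U7→T6→M7→Y4→00: 9+7+2+6+3 = 27
00→U7→Y4→T6→M7→00: 9+12+8+2+4 = 35
00→U7→Y4→M7→T6→00: 9+12+6+2+5 = 34
00→U7→M7→T6→Y4→00: 9+8+2+8+3 = 30
00→U7→M7→Y4→T6→00: 9+8+6+8+5 = 36
00→T6→U7→Y4→M7→00: 5+7+12+6+4 = 34
00→T6→U7→M7→Y4→00: 5+7+8+6+3 = 29
00→T6→Y4→U7→M7→00: 5+8+12+8+4 = 37
00→T6→M7→U7→Y4→00: 5+2+8+12+3 = 30
00→Y4→U7→T6→M7→00: 3+12+7+2+4 = 28
00→Y4→T6→U7→M7→00: 3+8+7+8+4 = 30
The minimum is 27.
One optimal route: 00 → U7 → T6 → M7 → Y4 → 00 (or its reverse).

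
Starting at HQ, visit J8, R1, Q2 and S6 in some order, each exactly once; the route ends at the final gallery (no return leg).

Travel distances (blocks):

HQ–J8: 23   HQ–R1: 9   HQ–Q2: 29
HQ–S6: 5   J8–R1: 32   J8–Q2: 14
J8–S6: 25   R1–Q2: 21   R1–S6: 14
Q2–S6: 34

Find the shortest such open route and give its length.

Minimum one-way distance = 54 blocks.

There are 4! = 24 possible orderings.
HQ→J8→R1→Q2→S6: 23+32+21+34 = 110
HQ→J8→R1→S6→Q2: 23+32+14+34 = 103
HQ→J8→Q2→R1→S6: 23+14+21+14 = 72
HQ→J8→Q2→S6→R1: 23+14+34+14 = 85
HQ→J8→S6→R1→Q2: 23+25+14+21 = 83
HQ→J8→S6→Q2→R1: 23+25+34+21 = 103
HQ→R1→J8→Q2→S6: 9+32+14+34 = 89
HQ→R1→J8→S6→Q2: 9+32+25+34 = 100
HQ→R1→Q2→J8→S6: 9+21+14+25 = 69
HQ→R1→Q2→S6→J8: 9+21+34+25 = 89
HQ→R1→S6→J8→Q2: 9+14+25+14 = 62
HQ→R1→S6→Q2→J8: 9+14+34+14 = 71
HQ→Q2→J8→R1→S6: 29+14+32+14 = 89
HQ→Q2→J8→S6→R1: 29+14+25+14 = 82
… (10 more)
HQ→S6→R1→Q2→J8: 5+14+21+14 = 54  ← best
The minimum is 54.
One shortest path: HQ → S6 → R1 → Q2 → J8.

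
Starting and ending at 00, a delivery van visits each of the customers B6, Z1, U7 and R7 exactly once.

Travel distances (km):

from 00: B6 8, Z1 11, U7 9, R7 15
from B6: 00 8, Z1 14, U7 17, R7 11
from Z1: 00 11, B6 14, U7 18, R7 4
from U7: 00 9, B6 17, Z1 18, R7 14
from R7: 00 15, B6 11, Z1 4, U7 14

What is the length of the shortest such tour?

There are 12 distinct closed tours to check (reversals are equivalent).
00-B6-Z1-U7-R7-00: 8+14+18+14+15 = 69
00-B6-Z1-R7-U7-00: 8+14+4+14+9 = 49
00-B6-U7-Z1-R7-00: 8+17+18+4+15 = 62
00-B6-U7-R7-Z1-00: 8+17+14+4+11 = 54
00-B6-R7-Z1-U7-00: 8+11+4+18+9 = 50
00-B6-R7-U7-Z1-00: 8+11+14+18+11 = 62
00-Z1-B6-U7-R7-00: 11+14+17+14+15 = 71
00-Z1-B6-R7-U7-00: 11+14+11+14+9 = 59
00-Z1-U7-B6-R7-00: 11+18+17+11+15 = 72
00-Z1-R7-B6-U7-00: 11+4+11+17+9 = 52
00-U7-B6-Z1-R7-00: 9+17+14+4+15 = 59
00-U7-Z1-B6-R7-00: 9+18+14+11+15 = 67
The minimum is 49.
One optimal route: 00 → B6 → Z1 → R7 → U7 → 00 (or its reverse).

Minimum total distance: 49 km.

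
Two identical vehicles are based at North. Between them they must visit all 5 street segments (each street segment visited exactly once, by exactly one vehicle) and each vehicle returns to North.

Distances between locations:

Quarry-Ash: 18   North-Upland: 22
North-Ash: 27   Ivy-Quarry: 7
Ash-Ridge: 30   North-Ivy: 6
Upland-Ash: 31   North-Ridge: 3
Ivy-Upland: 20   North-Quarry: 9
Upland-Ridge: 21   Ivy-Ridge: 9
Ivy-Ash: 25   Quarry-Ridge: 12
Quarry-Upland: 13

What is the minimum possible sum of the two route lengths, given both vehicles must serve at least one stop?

90 — the smallest possible combined total.

There are 2^4 − 1 = 15 ways to divide the 5 stops into two non-empty groups. For each, the best each vehicle can do is its own shortest tour through its group:
  {Ivy} + {Quarry, Upland, Ash, Ridge}: 12 + 82 = 94
  {Quarry} + {Ivy, Upland, Ash, Ridge}: 18 + 86 = 104
  {Ivy, Quarry} + {Upland, Ash, Ridge}: 22 + 82 = 104
  {Upland} + {Ivy, Quarry, Ash, Ridge}: 44 + 64 = 108
  {Ivy, Upland} + {Quarry, Ash, Ridge}: 48 + 60 = 108
  {Quarry, Upland} + {Ivy, Ash, Ridge}: 44 + 64 = 108
  … (15 splits in total)
  {Ivy, Quarry, Upland, Ash} + {Ridge}: 84 + 6 = 90  ← best
Best: vehicle 1 North → Ivy → Quarry → Upland → Ash → North = 84; vehicle 2 North → Ridge → North = 6; combined 90.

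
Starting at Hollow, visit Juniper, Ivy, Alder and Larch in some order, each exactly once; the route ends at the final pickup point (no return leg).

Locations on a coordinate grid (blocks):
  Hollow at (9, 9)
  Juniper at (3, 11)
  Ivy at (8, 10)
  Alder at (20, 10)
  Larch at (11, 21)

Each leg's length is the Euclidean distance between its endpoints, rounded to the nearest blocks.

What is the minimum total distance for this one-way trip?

There are 4! = 24 possible orderings.
Hollow→Juniper→Ivy→Alder→Larch: 6+5+12+14 = 37
Hollow→Juniper→Ivy→Larch→Alder: 6+5+11+14 = 36
Hollow→Juniper→Alder→Ivy→Larch: 6+17+12+11 = 46
Hollow→Juniper→Alder→Larch→Ivy: 6+17+14+11 = 48
Hollow→Juniper→Larch→Ivy→Alder: 6+13+11+12 = 42
Hollow→Juniper→Larch→Alder→Ivy: 6+13+14+12 = 45
Hollow→Ivy→Juniper→Alder→Larch: 1+5+17+14 = 37
Hollow→Ivy→Juniper→Larch→Alder: 1+5+13+14 = 33
Hollow→Ivy→Alder→Juniper→Larch: 1+12+17+13 = 43
Hollow→Ivy→Alder→Larch→Juniper: 1+12+14+13 = 40
Hollow→Ivy→Larch→Juniper→Alder: 1+11+13+17 = 42
Hollow→Ivy→Larch→Alder→Juniper: 1+11+14+17 = 43
Hollow→Alder→Juniper→Ivy→Larch: 11+17+5+11 = 44
Hollow→Alder→Juniper→Larch→Ivy: 11+17+13+11 = 52
… (10 more)
The minimum is 33.
One shortest path: Hollow → Ivy → Juniper → Larch → Alder.

Shortest open route: 33 blocks.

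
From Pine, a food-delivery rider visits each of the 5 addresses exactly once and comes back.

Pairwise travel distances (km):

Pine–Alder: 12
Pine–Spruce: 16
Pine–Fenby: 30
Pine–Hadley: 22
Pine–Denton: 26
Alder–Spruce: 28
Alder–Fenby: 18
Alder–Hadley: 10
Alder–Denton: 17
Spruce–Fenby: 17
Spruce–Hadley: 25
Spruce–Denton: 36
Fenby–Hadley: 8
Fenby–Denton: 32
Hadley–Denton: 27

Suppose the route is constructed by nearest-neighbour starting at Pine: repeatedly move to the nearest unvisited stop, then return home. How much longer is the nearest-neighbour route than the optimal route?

Pine: Alder=12, Spruce=16, Hadley=22, Denton=26, Fenby=30 ⇒ Alder
Alder: Hadley=10, Denton=17, Fenby=18, Spruce=28 ⇒ Hadley
Hadley: Fenby=8, Spruce=25, Denton=27 ⇒ Fenby
Fenby: Spruce=17, Denton=32 ⇒ Spruce
Spruce: Denton=36 ⇒ Denton
NN route Pine → Alder → Hadley → Fenby → Spruce → Denton → Pine costs 109.
Optimal: Pine → Spruce → Fenby → Hadley → Alder → Denton → Pine costs 94 (by enumerating all 60 distinct tours).
Excess = 109 − 94 = 15.

Excess over optimum: 15 km.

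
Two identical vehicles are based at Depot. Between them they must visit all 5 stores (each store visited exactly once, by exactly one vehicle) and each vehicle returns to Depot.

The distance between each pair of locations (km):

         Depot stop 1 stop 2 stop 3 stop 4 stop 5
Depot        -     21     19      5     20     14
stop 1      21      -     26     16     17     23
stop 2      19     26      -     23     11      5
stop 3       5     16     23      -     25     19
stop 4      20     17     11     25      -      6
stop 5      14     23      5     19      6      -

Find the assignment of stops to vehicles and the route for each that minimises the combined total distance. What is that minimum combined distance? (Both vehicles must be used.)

There are 2^4 − 1 = 15 ways to divide the 5 stops into two non-empty groups. For each, the best each vehicle can do is its own shortest tour through its group:
  {stop 1} + {stop 2, stop 3, stop 4, stop 5}: 42 + 59 = 101
  {stop 2} + {stop 1, stop 3, stop 4, stop 5}: 38 + 58 = 96
  {stop 1, stop 2} + {stop 3, stop 4, stop 5}: 66 + 50 = 116
  {stop 3} + {stop 1, stop 2, stop 4, stop 5}: 10 + 68 = 78
  {stop 1, stop 3} + {stop 2, stop 4, stop 5}: 42 + 50 = 92
  {stop 2, stop 3} + {stop 1, stop 4, stop 5}: 47 + 58 = 105
  … (15 splits in total)
Best: vehicle 1 Depot → stop 3 → Depot = 10; vehicle 2 Depot → stop 1 → stop 4 → stop 2 → stop 5 → Depot = 68; combined 78.

Minimum combined distance: 78 km.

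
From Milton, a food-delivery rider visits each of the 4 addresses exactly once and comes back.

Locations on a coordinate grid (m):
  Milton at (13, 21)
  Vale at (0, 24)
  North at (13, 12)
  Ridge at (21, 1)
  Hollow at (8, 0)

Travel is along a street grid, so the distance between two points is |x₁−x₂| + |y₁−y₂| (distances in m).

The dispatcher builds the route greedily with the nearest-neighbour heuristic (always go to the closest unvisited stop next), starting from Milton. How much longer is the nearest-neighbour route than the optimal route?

10 m longer than the optimal tour.

Milton: North=9, Vale=16, Hollow=26, Ridge=28 ⇒ North
North: Hollow=17, Ridge=19, Vale=25 ⇒ Hollow
Hollow: Ridge=14, Vale=32 ⇒ Ridge
Ridge: Vale=44 ⇒ Vale
NN route Milton → North → Hollow → Ridge → Vale → Milton costs 100.
Optimal: Milton → Vale → Hollow → Ridge → North → Milton costs 90 (by enumerating all 12 distinct tours).
Excess = 100 − 90 = 10.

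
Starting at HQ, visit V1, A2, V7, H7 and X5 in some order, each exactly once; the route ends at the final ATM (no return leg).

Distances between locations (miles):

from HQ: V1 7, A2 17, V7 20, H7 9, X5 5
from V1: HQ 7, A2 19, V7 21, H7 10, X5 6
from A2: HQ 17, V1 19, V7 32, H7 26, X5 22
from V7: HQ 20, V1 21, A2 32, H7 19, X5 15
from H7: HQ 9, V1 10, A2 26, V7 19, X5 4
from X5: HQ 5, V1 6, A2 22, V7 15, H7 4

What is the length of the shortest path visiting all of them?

There are 5! = 120 possible orderings.
HQ→V1→A2→V7→H7→X5: 7+19+32+19+4 = 81
HQ→V1→A2→V7→X5→H7: 7+19+32+15+4 = 77
HQ→V1→A2→H7→V7→X5: 7+19+26+19+15 = 86
HQ→V1→A2→H7→X5→V7: 7+19+26+4+15 = 71
HQ→V1→A2→X5→V7→H7: 7+19+22+15+19 = 82
HQ→V1→A2→X5→H7→V7: 7+19+22+4+19 = 71
HQ→V1→V7→A2→H7→X5: 7+21+32+26+4 = 90
HQ→V1→V7→A2→X5→H7: 7+21+32+22+4 = 86
HQ→V1→V7→H7→A2→X5: 7+21+19+26+22 = 95
HQ→V1→V7→H7→X5→A2: 7+21+19+4+22 = 73
HQ→V1→V7→X5→A2→H7: 7+21+15+22+26 = 91
HQ→V1→V7→X5→H7→A2: 7+21+15+4+26 = 73
HQ→V1→H7→A2→V7→X5: 7+10+26+32+15 = 90
HQ→V1→H7→A2→X5→V7: 7+10+26+22+15 = 80
… (106 more)
HQ→A2→V1→H7→X5→V7: 17+19+10+4+15 = 65  ← best
The minimum is 65.
One shortest path: HQ → A2 → V1 → H7 → X5 → V7.

Minimum one-way distance = 65 miles.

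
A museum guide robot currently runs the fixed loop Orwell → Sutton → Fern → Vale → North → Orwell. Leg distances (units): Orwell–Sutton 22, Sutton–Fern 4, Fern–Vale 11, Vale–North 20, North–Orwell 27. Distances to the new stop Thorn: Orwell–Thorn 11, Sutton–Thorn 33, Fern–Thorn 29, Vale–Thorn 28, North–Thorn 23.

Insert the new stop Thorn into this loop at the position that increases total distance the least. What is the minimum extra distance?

Insertion cost between consecutive stops i–j is d(i,Thorn) + d(Thorn,j) − d(i,j):
  between Orwell and Sutton: 11 + 33 − 22 = 22
  between Sutton and Fern: 33 + 29 − 4 = 58
  between Fern and Vale: 29 + 28 − 11 = 46
  between Vale and North: 28 + 23 − 20 = 31
  between North and Orwell: 23 + 11 − 27 = 7
Cheapest insertion is between North and Orwell, adding 7.
New total = 84 + 7 = 91.

+7 — insert Thorn between North and Orwell.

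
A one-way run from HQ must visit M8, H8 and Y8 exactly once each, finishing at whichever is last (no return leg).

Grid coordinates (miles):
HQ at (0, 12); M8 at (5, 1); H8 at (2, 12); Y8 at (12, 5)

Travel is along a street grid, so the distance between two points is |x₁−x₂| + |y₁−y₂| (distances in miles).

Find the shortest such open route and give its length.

Shortest open route: 27 miles.

There are 3! = 6 possible orderings.
HQ → M8 → H8 → Y8: 16+14+17 = 47
HQ → M8 → Y8 → H8: 16+11+17 = 44
HQ → H8 → M8 → Y8: 2+14+11 = 27
HQ → H8 → Y8 → M8: 2+17+11 = 30
HQ → Y8 → M8 → H8: 19+11+14 = 44
HQ → Y8 → H8 → M8: 19+17+14 = 50
The minimum is 27.
One shortest path: HQ → H8 → M8 → Y8.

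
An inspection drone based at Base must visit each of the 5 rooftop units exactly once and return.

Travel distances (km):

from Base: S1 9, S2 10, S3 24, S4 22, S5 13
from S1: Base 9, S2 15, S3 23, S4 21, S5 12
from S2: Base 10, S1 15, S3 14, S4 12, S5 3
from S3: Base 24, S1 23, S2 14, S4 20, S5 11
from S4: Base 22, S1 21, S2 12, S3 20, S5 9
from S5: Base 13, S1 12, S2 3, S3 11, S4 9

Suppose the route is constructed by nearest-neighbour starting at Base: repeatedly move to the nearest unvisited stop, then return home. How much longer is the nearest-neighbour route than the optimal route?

From Base: S1=9, S2=10, S5=13, S4=22, S3=24 → choose S1 (9).
From S1: S5=12, S2=15, S4=21, S3=23 → choose S5 (12).
From S5: S2=3, S4=9, S3=11 → choose S2 (3).
From S2: S4=12, S3=14 → choose S4 (12).
From S4: S3=20 → choose S3 (20).
NN route Base → S1 → S5 → S2 → S4 → S3 → Base costs 80.
Optimal: Base → S1 → S3 → S4 → S5 → S2 → Base costs 74 (by enumerating all 60 distinct tours).
Excess = 80 − 74 = 6.

Excess over optimum: 6 km.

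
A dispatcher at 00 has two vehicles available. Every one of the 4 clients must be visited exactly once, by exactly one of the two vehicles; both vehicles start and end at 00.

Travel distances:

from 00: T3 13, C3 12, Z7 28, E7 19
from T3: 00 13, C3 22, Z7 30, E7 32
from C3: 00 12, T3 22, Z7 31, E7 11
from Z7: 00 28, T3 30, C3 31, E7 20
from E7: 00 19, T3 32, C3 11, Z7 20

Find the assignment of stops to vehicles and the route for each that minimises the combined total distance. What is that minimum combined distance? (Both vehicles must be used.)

Minimum combined distance: 97.

There are 2^3 − 1 = 7 ways to divide the 4 stops into two non-empty groups. For each, the best each vehicle can do is its own shortest tour through its group:
  {T3} + {C3, Z7, E7}: 26 + 71 = 97
  {C3} + {T3, Z7, E7}: 24 + 82 = 106
  {T3, C3} + {Z7, E7}: 47 + 67 = 114
  {Z7} + {T3, C3, E7}: 56 + 65 = 121
  {T3, Z7} + {C3, E7}: 71 + 42 = 113
  {C3, Z7} + {T3, E7}: 71 + 64 = 135
  … (7 splits in total)
Best: vehicle 1 00 → T3 → 00 = 26; vehicle 2 00 → C3 → E7 → Z7 → 00 = 71; combined 97.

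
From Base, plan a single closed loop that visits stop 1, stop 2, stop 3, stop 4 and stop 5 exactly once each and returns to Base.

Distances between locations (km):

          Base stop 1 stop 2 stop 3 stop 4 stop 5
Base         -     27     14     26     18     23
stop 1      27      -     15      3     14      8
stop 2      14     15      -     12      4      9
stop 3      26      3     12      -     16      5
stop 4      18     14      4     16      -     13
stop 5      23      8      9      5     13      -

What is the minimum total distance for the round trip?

With 5 stops there are 5!/2 = 60 distinct round trips (a route and its reverse cost the same).
Base→stop 1→stop 2→stop 3→stop 4→stop 5→Base: 27+15+12+16+13+23 = 106
Base→stop 1→stop 2→stop 3→stop 5→stop 4→Base: 27+15+12+5+13+18 = 90
Base→stop 1→stop 2→stop 4→stop 3→stop 5→Base: 27+15+4+16+5+23 = 90
Base→stop 1→stop 2→stop 4→stop 5→stop 3→Base: 27+15+4+13+5+26 = 90
Base→stop 1→stop 2→stop 5→stop 3→stop 4→Base: 27+15+9+5+16+18 = 90
Base→stop 1→stop 2→stop 5→stop 4→stop 3→Base: 27+15+9+13+16+26 = 106
Base→stop 1→stop 3→stop 2→stop 4→stop 5→Base: 27+3+12+4+13+23 = 82
Base→stop 1→stop 3→stop 2→stop 5→stop 4→Base: 27+3+12+9+13+18 = 82
Base→stop 1→stop 3→stop 4→stop 2→stop 5→Base: 27+3+16+4+9+23 = 82
Base→stop 1→stop 3→stop 4→stop 5→stop 2→Base: 27+3+16+13+9+14 = 82
Base→stop 1→stop 3→stop 5→stop 2→stop 4→Base: 27+3+5+9+4+18 = 66
Base→stop 1→stop 3→stop 5→stop 4→stop 2→Base: 27+3+5+13+4+14 = 66
Base→stop 1→stop 4→stop 2→stop 3→stop 5→Base: 27+14+4+12+5+23 = 85
Base→stop 1→stop 4→stop 2→stop 5→stop 3→Base: 27+14+4+9+5+26 = 85
… (46 more)
Base→stop 2→stop 4→stop 1→stop 3→stop 5→Base: 14+4+14+3+5+23 = 63  ← best
The minimum is 63.
One optimal route: Base → stop 2 → stop 4 → stop 1 → stop 3 → stop 5 → Base (or its reverse).

63 km — the shortest possible round trip.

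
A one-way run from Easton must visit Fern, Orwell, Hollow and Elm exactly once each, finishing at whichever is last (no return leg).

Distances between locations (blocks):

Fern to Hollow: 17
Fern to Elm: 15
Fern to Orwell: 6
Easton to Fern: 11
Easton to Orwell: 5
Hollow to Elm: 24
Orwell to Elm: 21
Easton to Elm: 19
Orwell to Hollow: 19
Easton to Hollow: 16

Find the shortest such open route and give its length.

There are 4! = 24 possible orderings.
Easton - Fern - Orwell - Hollow - Elm: 11+6+19+24 = 60
Easton - Fern - Orwell - Elm - Hollow: 11+6+21+24 = 62
Easton - Fern - Hollow - Orwell - Elm: 11+17+19+21 = 68
Easton - Fern - Hollow - Elm - Orwell: 11+17+24+21 = 73
Easton - Fern - Elm - Orwell - Hollow: 11+15+21+19 = 66
Easton - Fern - Elm - Hollow - Orwell: 11+15+24+19 = 69
Easton - Orwell - Fern - Hollow - Elm: 5+6+17+24 = 52
Easton - Orwell - Fern - Elm - Hollow: 5+6+15+24 = 50
Easton - Orwell - Hollow - Fern - Elm: 5+19+17+15 = 56
Easton - Orwell - Hollow - Elm - Fern: 5+19+24+15 = 63
Easton - Orwell - Elm - Fern - Hollow: 5+21+15+17 = 58
Easton - Orwell - Elm - Hollow - Fern: 5+21+24+17 = 67
Easton - Hollow - Fern - Orwell - Elm: 16+17+6+21 = 60
Easton - Hollow - Fern - Elm - Orwell: 16+17+15+21 = 69
… (10 more)
The minimum is 50.
One shortest path: Easton → Orwell → Fern → Elm → Hollow.

50 blocks — the minimum one-way total.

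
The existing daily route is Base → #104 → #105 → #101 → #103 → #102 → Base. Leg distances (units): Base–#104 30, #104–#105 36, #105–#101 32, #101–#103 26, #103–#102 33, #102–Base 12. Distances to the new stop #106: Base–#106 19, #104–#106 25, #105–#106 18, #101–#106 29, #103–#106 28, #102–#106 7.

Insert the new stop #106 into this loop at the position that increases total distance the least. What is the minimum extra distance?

Insertion cost between consecutive stops i–j is d(i,#106) + d(#106,j) − d(i,j):
  between Base and #104: 19 + 25 − 30 = 14
  between #104 and #105: 25 + 18 − 36 = 7
  between #105 and #101: 18 + 29 − 32 = 15
  between #101 and #103: 29 + 28 − 26 = 31
  between #103 and #102: 28 + 7 − 33 = 2
  between #102 and Base: 7 + 19 − 12 = 14
Cheapest insertion is between #103 and #102, adding 2.
New total = 169 + 2 = 171.

Adding 2 by placing #106 on the #103–#102 leg.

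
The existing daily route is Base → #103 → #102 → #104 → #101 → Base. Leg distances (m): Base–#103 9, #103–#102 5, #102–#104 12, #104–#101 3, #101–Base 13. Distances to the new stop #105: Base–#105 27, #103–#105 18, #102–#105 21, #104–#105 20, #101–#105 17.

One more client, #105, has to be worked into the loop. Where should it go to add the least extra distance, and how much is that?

Adding 29 m by placing #105 on the #102–#104 leg.

Insertion cost between consecutive stops i–j is d(i,#105) + d(#105,j) − d(i,j):
  between Base and #103: 27 + 18 − 9 = 36
  between #103 and #102: 18 + 21 − 5 = 34
  between #102 and #104: 21 + 20 − 12 = 29
  between #104 and #101: 20 + 17 − 3 = 34
  between #101 and Base: 17 + 27 − 13 = 31
Cheapest insertion is between #102 and #104, adding 29.
New total = 42 + 29 = 71.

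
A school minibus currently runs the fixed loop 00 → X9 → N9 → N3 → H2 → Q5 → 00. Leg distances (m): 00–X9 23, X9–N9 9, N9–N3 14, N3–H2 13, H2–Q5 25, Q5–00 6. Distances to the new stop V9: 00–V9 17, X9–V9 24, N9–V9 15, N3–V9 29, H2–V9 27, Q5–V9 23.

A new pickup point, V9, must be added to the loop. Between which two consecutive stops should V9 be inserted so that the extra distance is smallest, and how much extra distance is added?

+18 m — insert V9 between 00 and X9.

Insertion cost between consecutive stops i–j is d(i,V9) + d(V9,j) − d(i,j):
  between 00 and X9: 17 + 24 − 23 = 18
  between X9 and N9: 24 + 15 − 9 = 30
  between N9 and N3: 15 + 29 − 14 = 30
  between N3 and H2: 29 + 27 − 13 = 43
  between H2 and Q5: 27 + 23 − 25 = 25
  between Q5 and 00: 23 + 17 − 6 = 34
Cheapest insertion is between 00 and X9, adding 18.
New total = 90 + 18 = 108.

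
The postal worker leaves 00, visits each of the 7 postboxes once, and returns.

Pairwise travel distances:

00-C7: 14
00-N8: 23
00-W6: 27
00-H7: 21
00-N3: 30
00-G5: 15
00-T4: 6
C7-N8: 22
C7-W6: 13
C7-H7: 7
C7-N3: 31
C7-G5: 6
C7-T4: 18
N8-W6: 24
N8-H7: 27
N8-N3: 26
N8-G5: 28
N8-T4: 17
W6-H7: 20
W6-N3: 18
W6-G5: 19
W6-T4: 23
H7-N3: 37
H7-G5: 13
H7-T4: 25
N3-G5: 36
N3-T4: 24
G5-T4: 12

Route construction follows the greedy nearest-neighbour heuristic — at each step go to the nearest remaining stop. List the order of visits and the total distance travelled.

Total distance 118 via the nearest-neighbour route 00 → T4 → G5 → C7 → H7 → W6 → N3 → N8 → 00.

From 00: distances to unvisited — T4=6, C7=14, G5=15, H7=21, N8=23, W6=27, N3=30. Nearest is T4 (6).
From T4: distances to unvisited — G5=12, N8=17, C7=18, W6=23, N3=24, H7=25. Nearest is G5 (12).
From G5: distances to unvisited — C7=6, H7=13, W6=19, N8=28, N3=36. Nearest is C7 (6).
From C7: distances to unvisited — H7=7, W6=13, N8=22, N3=31. Nearest is H7 (7).
From H7: distances to unvisited — W6=20, N8=27, N3=37. Nearest is W6 (20).
From W6: distances to unvisited — N3=18, N8=24. Nearest is N3 (18).
From N3: distances to unvisited — N8=26. Nearest is N8 (26).
Return N8→00: 23.
Total = 6 + 12 + 6 + 7 + 20 + 18 + 26 + 23 = 118.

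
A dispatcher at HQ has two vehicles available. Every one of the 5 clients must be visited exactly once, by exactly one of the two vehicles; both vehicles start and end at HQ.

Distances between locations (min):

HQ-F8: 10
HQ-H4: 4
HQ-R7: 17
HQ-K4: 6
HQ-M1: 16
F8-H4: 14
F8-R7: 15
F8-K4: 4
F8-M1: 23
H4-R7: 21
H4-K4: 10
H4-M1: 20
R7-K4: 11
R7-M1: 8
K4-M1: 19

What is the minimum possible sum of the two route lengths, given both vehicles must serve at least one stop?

Try each way of splitting the stops between the two vehicles (each non-empty) and, for each split, find the best tour for each vehicle:
  {F8} + {H4, R7, K4, M1}: 20 + 49 = 69
  {H4} + {F8, R7, K4, M1}: 8 + 49 = 57
  {F8, H4} + {R7, K4, M1}: 28 + 41 = 69
  {R7} + {F8, H4, K4, M1}: 34 + 57 = 91
  {F8, R7} + {H4, K4, M1}: 42 + 49 = 91
  {H4, R7} + {F8, K4, M1}: 42 + 49 = 91
  … (15 splits in total)
Best: vehicle 1 HQ → H4 → HQ = 8; vehicle 2 HQ → F8 → K4 → R7 → M1 → HQ = 49; combined 57.

Minimum combined distance: 57 min.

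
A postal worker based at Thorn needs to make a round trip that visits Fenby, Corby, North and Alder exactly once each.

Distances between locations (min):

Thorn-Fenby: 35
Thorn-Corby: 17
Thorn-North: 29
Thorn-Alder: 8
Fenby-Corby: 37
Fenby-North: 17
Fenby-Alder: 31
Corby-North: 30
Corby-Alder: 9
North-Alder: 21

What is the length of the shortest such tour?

There are 12 distinct closed tours to check (reversals are equivalent).
Thorn - Fenby - Corby - North - Alder - Thorn: 35+37+30+21+8 = 131
Thorn - Fenby - Corby - Alder - North - Thorn: 35+37+9+21+29 = 131
Thorn - Fenby - North - Corby - Alder - Thorn: 35+17+30+9+8 = 99
Thorn - Fenby - North - Alder - Corby - Thorn: 35+17+21+9+17 = 99
Thorn - Fenby - Alder - Corby - North - Thorn: 35+31+9+30+29 = 134
Thorn - Fenby - Alder - North - Corby - Thorn: 35+31+21+30+17 = 134
Thorn - Corby - Fenby - North - Alder - Thorn: 17+37+17+21+8 = 100
Thorn - Corby - Fenby - Alder - North - Thorn: 17+37+31+21+29 = 135
Thorn - Corby - North - Fenby - Alder - Thorn: 17+30+17+31+8 = 103
Thorn - Corby - Alder - Fenby - North - Thorn: 17+9+31+17+29 = 103
Thorn - North - Fenby - Corby - Alder - Thorn: 29+17+37+9+8 = 100
Thorn - North - Corby - Fenby - Alder - Thorn: 29+30+37+31+8 = 135
The minimum is 99.
One optimal route: Thorn → Fenby → North → Corby → Alder → Thorn (or its reverse).

Shortest round trip = 99 min.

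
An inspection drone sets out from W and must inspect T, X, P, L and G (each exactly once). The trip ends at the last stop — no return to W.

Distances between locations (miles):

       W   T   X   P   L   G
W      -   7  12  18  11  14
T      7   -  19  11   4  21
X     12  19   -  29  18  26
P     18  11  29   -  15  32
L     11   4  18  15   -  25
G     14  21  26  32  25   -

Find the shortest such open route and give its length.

73 miles — the minimum one-way total.

There are 5! = 120 possible orderings.
W - T - X - P - L - G: 7+19+29+15+25 = 95
W - T - X - P - G - L: 7+19+29+32+25 = 112
W - T - X - L - P - G: 7+19+18+15+32 = 91
W - T - X - L - G - P: 7+19+18+25+32 = 101
W - T - X - G - P - L: 7+19+26+32+15 = 99
W - T - X - G - L - P: 7+19+26+25+15 = 92
W - T - P - X - L - G: 7+11+29+18+25 = 90
W - T - P - X - G - L: 7+11+29+26+25 = 98
W - T - P - L - X - G: 7+11+15+18+26 = 77
W - T - P - L - G - X: 7+11+15+25+26 = 84
W - T - P - G - X - L: 7+11+32+26+18 = 94
W - T - P - G - L - X: 7+11+32+25+18 = 93
W - T - L - X - P - G: 7+4+18+29+32 = 90
W - T - L - X - G - P: 7+4+18+26+32 = 87
… (106 more)
W - G - X - L - T - P: 14+26+18+4+11 = 73  ← best
The minimum is 73.
One shortest path: W → G → X → L → T → P.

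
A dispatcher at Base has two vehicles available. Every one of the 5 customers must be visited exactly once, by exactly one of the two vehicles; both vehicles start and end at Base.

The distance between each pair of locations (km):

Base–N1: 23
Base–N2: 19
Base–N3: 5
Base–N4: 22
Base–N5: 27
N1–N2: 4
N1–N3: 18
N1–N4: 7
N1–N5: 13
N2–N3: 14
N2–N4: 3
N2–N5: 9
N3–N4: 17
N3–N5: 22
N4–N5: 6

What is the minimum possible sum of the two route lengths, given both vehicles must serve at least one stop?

Try each way of splitting the stops between the two vehicles (each non-empty) and, for each split, find the best tour for each vehicle:
  {N1} + {N2, N3, N4, N5}: 46 + 55 = 101
  {N2} + {N1, N3, N4, N5}: 38 + 63 = 101
  {N1, N2} + {N3, N4, N5}: 46 + 55 = 101
  {N3} + {N1, N2, N4, N5}: 10 + 63 = 73
  {N1, N3} + {N2, N4, N5}: 46 + 55 = 101
  {N2, N3} + {N1, N4, N5}: 38 + 63 = 101
  … (15 splits in total)
Best: vehicle 1 Base → N3 → Base = 10; vehicle 2 Base → N1 → N2 → N4 → N5 → Base = 63; combined 73.

Minimum combined distance: 73 km.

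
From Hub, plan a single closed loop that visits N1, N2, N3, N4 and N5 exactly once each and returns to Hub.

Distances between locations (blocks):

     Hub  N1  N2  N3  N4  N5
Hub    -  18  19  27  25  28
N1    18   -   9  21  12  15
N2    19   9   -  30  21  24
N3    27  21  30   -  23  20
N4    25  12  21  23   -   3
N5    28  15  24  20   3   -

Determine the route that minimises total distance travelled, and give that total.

90 blocks — the shortest possible round trip.

Hub - N1 - N2 - N3 - N4 - N5 - Hub: 18+9+30+23+3+28 = 111
Hub - N1 - N2 - N3 - N5 - N4 - Hub: 18+9+30+20+3+25 = 105
Hub - N1 - N2 - N4 - N3 - N5 - Hub: 18+9+21+23+20+28 = 119
Hub - N1 - N2 - N4 - N5 - N3 - Hub: 18+9+21+3+20+27 = 98
Hub - N1 - N2 - N5 - N3 - N4 - Hub: 18+9+24+20+23+25 = 119
Hub - N1 - N2 - N5 - N4 - N3 - Hub: 18+9+24+3+23+27 = 104
Hub - N1 - N3 - N2 - N4 - N5 - Hub: 18+21+30+21+3+28 = 121
Hub - N1 - N3 - N2 - N5 - N4 - Hub: 18+21+30+24+3+25 = 121
Hub - N1 - N3 - N4 - N2 - N5 - Hub: 18+21+23+21+24+28 = 135
Hub - N1 - N3 - N4 - N5 - N2 - Hub: 18+21+23+3+24+19 = 108
Hub - N1 - N3 - N5 - N2 - N4 - Hub: 18+21+20+24+21+25 = 129
Hub - N1 - N3 - N5 - N4 - N2 - Hub: 18+21+20+3+21+19 = 102
Hub - N1 - N4 - N2 - N3 - N5 - Hub: 18+12+21+30+20+28 = 129
Hub - N1 - N4 - N2 - N5 - N3 - Hub: 18+12+21+24+20+27 = 122
… (46 more)
Hub - N2 - N1 - N4 - N5 - N3 - Hub: 19+9+12+3+20+27 = 90  ← best
The minimum is 90.
One optimal route: Hub → N2 → N1 → N4 → N5 → N3 → Hub (or its reverse).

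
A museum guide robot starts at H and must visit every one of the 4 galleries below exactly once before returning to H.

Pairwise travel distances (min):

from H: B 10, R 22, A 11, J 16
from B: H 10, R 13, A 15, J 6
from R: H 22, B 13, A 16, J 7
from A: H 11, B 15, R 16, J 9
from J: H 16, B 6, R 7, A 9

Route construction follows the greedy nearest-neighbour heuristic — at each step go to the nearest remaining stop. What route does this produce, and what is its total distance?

Nearest-neighbour total = 50 min; route H → B → J → R → A → H.

From H: distances to unvisited — B=10, A=11, J=16, R=22. Nearest is B (10).
From B: distances to unvisited — J=6, R=13, A=15. Nearest is J (6).
From J: distances to unvisited — R=7, A=9. Nearest is R (7).
From R: distances to unvisited — A=16. Nearest is A (16).
Return A→H: 11.
Total = 10 + 6 + 7 + 16 + 11 = 50.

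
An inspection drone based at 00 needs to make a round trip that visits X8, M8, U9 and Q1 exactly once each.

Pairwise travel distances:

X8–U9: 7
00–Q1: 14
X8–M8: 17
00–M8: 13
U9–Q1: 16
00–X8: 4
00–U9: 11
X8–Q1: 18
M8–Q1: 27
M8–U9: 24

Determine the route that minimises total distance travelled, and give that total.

00 → X8 → M8 → U9 → Q1 → 00: 4+17+24+16+14 = 75
00 → X8 → M8 → Q1 → U9 → 00: 4+17+27+16+11 = 75
00 → X8 → U9 → M8 → Q1 → 00: 4+7+24+27+14 = 76
00 → X8 → U9 → Q1 → M8 → 00: 4+7+16+27+13 = 67
00 → X8 → Q1 → M8 → U9 → 00: 4+18+27+24+11 = 84
00 → X8 → Q1 → U9 → M8 → 00: 4+18+16+24+13 = 75
00 → M8 → X8 → U9 → Q1 → 00: 13+17+7+16+14 = 67
00 → M8 → X8 → Q1 → U9 → 00: 13+17+18+16+11 = 75
00 → M8 → U9 → X8 → Q1 → 00: 13+24+7+18+14 = 76
00 → M8 → Q1 → X8 → U9 → 00: 13+27+18+7+11 = 76
00 → U9 → X8 → M8 → Q1 → 00: 11+7+17+27+14 = 76
00 → U9 → M8 → X8 → Q1 → 00: 11+24+17+18+14 = 84
The minimum is 67.
One optimal route: 00 → X8 → U9 → Q1 → M8 → 00 (or its reverse).

67 — the shortest possible round trip.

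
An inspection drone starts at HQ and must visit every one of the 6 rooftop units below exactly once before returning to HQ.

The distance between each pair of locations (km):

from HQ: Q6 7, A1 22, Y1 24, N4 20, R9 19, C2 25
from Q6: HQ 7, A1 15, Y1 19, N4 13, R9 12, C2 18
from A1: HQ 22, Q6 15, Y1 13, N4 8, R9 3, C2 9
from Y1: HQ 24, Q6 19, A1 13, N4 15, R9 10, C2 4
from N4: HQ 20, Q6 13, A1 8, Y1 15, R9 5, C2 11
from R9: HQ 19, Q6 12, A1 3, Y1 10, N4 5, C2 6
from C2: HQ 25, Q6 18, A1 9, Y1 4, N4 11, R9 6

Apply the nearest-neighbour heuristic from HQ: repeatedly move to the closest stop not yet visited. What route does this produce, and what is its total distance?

Total distance 69 km via the nearest-neighbour route HQ → Q6 → R9 → A1 → N4 → C2 → Y1 → HQ.

From HQ: distances to unvisited — Q6=7, R9=19, N4=20, A1=22, Y1=24, C2=25. Nearest is Q6 (7).
From Q6: distances to unvisited — R9=12, N4=13, A1=15, C2=18, Y1=19. Nearest is R9 (12).
From R9: distances to unvisited — A1=3, N4=5, C2=6, Y1=10. Nearest is A1 (3).
From A1: distances to unvisited — N4=8, C2=9, Y1=13. Nearest is N4 (8).
From N4: distances to unvisited — C2=11, Y1=15. Nearest is C2 (11).
From C2: distances to unvisited — Y1=4. Nearest is Y1 (4).
Return Y1→HQ: 24.
Total = 7 + 12 + 3 + 8 + 11 + 4 + 24 = 69.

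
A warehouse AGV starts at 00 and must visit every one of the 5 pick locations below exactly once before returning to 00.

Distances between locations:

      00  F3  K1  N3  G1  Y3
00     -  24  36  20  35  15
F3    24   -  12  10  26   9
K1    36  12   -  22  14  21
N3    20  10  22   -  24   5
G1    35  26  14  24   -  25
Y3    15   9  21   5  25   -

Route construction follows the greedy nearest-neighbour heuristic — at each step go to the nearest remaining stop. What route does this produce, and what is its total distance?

Total distance 91 via the nearest-neighbour route 00 → Y3 → N3 → F3 → K1 → G1 → 00.

At 00 the remaining stops are Y3 15, N3 20, F3 24, G1 35, K1 36; go to Y3.
At Y3 the remaining stops are N3 5, F3 9, K1 21, G1 25; go to N3.
At N3 the remaining stops are F3 10, K1 22, G1 24; go to F3.
At F3 the remaining stops are K1 12, G1 26; go to K1.
At K1 the remaining stops are G1 14; go to G1.
Return G1→00: 35.
Total = 15 + 5 + 10 + 12 + 14 + 35 = 91.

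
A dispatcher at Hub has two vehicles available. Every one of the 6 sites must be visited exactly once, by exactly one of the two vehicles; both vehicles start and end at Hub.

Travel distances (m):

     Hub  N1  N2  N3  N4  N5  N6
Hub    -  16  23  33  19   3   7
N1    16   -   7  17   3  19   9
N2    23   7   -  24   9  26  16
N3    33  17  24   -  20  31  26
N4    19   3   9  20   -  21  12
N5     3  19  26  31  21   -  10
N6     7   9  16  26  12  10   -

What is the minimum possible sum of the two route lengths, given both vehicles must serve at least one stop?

91 m — the smallest possible combined total.

Check every non-empty split of the stops between the two vehicles; for each half take its own optimal tour:
  {N1} + {N2, N3, N4, N5, N6}: 32 + 86 = 118
  {N2} + {N1, N3, N4, N5, N6}: 46 + 73 = 119
  {N1, N2} + {N3, N4, N5, N6}: 46 + 73 = 119
  {N3} + {N1, N2, N4, N5, N6}: 66 + 56 = 122
  {N1, N3} + {N2, N4, N5, N6}: 66 + 56 = 122
  {N2, N3} + {N1, N4, N5, N6}: 80 + 43 = 123
  … (31 splits in total)
  {N5} + {N1, N2, N3, N4, N6}: 6 + 85 = 91  ← best
Best: vehicle 1 Hub → N5 → Hub = 6; vehicle 2 Hub → N1 → N2 → N4 → N3 → N6 → Hub = 85; combined 91.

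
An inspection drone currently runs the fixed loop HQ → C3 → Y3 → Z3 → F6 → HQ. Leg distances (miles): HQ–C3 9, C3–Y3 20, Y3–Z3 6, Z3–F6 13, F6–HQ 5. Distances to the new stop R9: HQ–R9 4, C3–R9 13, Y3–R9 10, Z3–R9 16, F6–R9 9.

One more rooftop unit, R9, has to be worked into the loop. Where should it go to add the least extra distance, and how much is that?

Insertion cost between consecutive stops i–j is d(i,R9) + d(R9,j) − d(i,j):
  between HQ and C3: 4 + 13 − 9 = 8
  between C3 and Y3: 13 + 10 − 20 = 3
  between Y3 and Z3: 10 + 16 − 6 = 20
  between Z3 and F6: 16 + 9 − 13 = 12
  between F6 and HQ: 9 + 4 − 5 = 8
Cheapest insertion is between C3 and Y3, adding 3.
New total = 53 + 3 = 56.

Minimum extra distance: 3 miles, inserting R9 between C3 and Y3.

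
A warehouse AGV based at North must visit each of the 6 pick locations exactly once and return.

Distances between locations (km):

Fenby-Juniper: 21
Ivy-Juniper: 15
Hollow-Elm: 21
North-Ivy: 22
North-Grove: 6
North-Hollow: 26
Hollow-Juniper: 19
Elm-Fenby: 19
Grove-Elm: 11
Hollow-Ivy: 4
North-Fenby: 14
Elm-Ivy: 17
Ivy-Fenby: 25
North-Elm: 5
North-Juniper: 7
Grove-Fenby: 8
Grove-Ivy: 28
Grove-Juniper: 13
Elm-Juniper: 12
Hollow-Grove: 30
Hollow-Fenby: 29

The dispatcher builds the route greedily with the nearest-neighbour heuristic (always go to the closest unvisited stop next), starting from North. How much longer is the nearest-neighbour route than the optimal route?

Excess over optimum: 11 km.

North: Elm=5, Grove=6, Juniper=7, Fenby=14, Ivy=22, Hollow=26 ⇒ Elm
Elm: Grove=11, Juniper=12, Ivy=17, Fenby=19, Hollow=21 ⇒ Grove
Grove: Fenby=8, Juniper=13, Ivy=28, Hollow=30 ⇒ Fenby
Fenby: Juniper=21, Ivy=25, Hollow=29 ⇒ Juniper
Juniper: Ivy=15, Hollow=19 ⇒ Ivy
Ivy: Hollow=4 ⇒ Hollow
NN route North → Elm → Grove → Fenby → Juniper → Ivy → Hollow → North costs 90.
Optimal: North → Grove → Fenby → Hollow → Ivy → Juniper → Elm → North costs 79 (by enumerating all 360 distinct tours).
Excess = 90 − 79 = 11.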